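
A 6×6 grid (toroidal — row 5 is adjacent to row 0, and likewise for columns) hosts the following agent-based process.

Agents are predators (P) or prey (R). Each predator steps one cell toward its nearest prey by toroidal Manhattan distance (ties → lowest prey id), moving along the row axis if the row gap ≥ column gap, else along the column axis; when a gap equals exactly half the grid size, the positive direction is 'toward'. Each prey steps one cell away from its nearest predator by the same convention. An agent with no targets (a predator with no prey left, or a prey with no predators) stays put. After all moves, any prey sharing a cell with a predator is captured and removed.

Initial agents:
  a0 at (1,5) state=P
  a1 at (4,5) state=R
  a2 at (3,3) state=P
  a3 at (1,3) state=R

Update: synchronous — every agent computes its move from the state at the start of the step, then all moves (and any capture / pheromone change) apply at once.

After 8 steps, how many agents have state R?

t=1: a0@(1,4):P a1@(3,5):R a2@(2,3):P a3@(1,2):R
t=2: a0@(1,3):P a1@(4,5):R a2@(1,3):P a3@(1,1):R
t=3: a0@(1,2):P a1@(3,5):R a2@(1,2):P a3@(1,0):R
t=4: a0@(1,1):P a1@(3,4):R a2@(1,1):P a3@(1,5):R
t=5: a0@(1,0):P a1@(3,3):R a2@(1,0):P a3@(1,4):R
t=6: a0@(1,5):P a1@(3,2):R a2@(1,5):P a3@(1,3):R
t=7: a0@(1,4):P a1@(3,1):R a2@(1,4):P a3@(1,2):R
t=8: a0@(1,3):P a1@(3,0):R a2@(1,3):P a3@(1,1):R

2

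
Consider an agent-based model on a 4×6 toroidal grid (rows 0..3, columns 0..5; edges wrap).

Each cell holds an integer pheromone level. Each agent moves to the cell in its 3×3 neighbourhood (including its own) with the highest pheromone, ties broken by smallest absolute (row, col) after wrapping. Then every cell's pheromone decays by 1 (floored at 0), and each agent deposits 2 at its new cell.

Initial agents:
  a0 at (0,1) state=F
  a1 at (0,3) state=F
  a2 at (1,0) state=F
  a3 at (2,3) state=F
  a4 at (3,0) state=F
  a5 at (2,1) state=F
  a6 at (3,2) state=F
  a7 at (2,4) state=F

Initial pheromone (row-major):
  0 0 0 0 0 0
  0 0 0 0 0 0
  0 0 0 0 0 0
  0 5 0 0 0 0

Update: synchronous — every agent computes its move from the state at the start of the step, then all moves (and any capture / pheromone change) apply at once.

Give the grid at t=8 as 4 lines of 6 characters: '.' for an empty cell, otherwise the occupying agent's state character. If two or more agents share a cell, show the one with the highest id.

......
......
......
.F....

t=1: a0@(3,1) a1@(0,2) a2@(0,0) a3@(1,2) a4@(3,1) a5@(3,1) a6@(3,1) a7@(1,3) | pheromone: 2 0 2 0 0 0 / 0 0 2 2 0 0 / 0 0 0 0 0 0 / 0 12 0 0 0 0
t=2: a0@(3,1) a1@(3,1) a2@(3,1) a3@(0,2) a4@(3,1) a5@(3,1) a6@(3,1) a7@(0,2) | pheromone: 1 0 5 0 0 0 / 0 0 1 1 0 0 / 0 0 0 0 0 0 / 0 23 0 0 0 0
t=3: a0@(3,1) a1@(3,1) a2@(3,1) a3@(3,1) a4@(3,1) a5@(3,1) a6@(3,1) a7@(3,1) | pheromone: 0 0 4 0 0 0 / 0 0 0 0 0 0 / 0 0 0 0 0 0 / 0 38 0 0 0 0
t=4: a0@(3,1) a1@(3,1) a2@(3,1) a3@(3,1) a4@(3,1) a5@(3,1) a6@(3,1) a7@(3,1) | pheromone: 0 0 3 0 0 0 / 0 0 0 0 0 0 / 0 0 0 0 0 0 / 0 53 0 0 0 0
t=5: a0@(3,1) a1@(3,1) a2@(3,1) a3@(3,1) a4@(3,1) a5@(3,1) a6@(3,1) a7@(3,1) | pheromone: 0 0 2 0 0 0 / 0 0 0 0 0 0 / 0 0 0 0 0 0 / 0 68 0 0 0 0
t=6: a0@(3,1) a1@(3,1) a2@(3,1) a3@(3,1) a4@(3,1) a5@(3,1) a6@(3,1) a7@(3,1) | pheromone: 0 0 1 0 0 0 / 0 0 0 0 0 0 / 0 0 0 0 0 0 / 0 83 0 0 0 0
t=7: a0@(3,1) a1@(3,1) a2@(3,1) a3@(3,1) a4@(3,1) a5@(3,1) a6@(3,1) a7@(3,1) | pheromone: 0 0 0 0 0 0 / 0 0 0 0 0 0 / 0 0 0 0 0 0 / 0 98 0 0 0 0
t=8: a0@(3,1) a1@(3,1) a2@(3,1) a3@(3,1) a4@(3,1) a5@(3,1) a6@(3,1) a7@(3,1) | pheromone: 0 0 0 0 0 0 / 0 0 0 0 0 0 / 0 0 0 0 0 0 / 0 113 0 0 0 0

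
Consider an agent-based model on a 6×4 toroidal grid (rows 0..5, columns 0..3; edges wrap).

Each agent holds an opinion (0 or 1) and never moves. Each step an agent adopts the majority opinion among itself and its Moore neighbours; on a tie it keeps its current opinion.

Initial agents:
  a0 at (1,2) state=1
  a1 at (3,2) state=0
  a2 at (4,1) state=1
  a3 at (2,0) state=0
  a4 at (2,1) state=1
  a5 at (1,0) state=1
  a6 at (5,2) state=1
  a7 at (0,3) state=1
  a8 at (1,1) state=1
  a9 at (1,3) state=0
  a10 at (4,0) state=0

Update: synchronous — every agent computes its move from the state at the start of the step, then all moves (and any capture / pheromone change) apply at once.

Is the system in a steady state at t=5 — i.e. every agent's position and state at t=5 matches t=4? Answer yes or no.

yes

t=1: a0@(1,2):1 a1@(3,2):1 a2@(4,1):1 a3@(2,0):1 a4@(2,1):1 a5@(1,0):1 a6@(5,2):1 a7@(0,3):1 a8@(1,1):1 a9@(1,3):1 a10@(4,0):0
t=2: (unchanged — steady state)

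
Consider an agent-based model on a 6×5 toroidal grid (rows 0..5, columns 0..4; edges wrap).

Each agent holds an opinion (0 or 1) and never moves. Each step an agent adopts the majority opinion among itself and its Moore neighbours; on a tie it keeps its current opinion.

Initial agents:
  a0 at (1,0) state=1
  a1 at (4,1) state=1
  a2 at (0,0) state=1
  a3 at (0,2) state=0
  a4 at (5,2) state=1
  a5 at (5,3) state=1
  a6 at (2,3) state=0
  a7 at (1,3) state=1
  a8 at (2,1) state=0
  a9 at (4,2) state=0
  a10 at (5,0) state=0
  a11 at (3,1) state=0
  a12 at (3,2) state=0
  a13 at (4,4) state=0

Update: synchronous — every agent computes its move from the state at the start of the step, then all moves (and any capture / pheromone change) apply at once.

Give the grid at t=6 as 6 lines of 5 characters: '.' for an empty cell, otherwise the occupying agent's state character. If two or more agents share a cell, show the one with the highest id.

1.0..
1..0.
.0.0.
.00..
.00.0
0.00.

t=1: a0@(1,0):1 a1@(4,1):0 a2@(0,0):1 a3@(0,2):1 a4@(5,2):1 a5@(5,3):0 a6@(2,3):0 a7@(1,3):0 a8@(2,1):0 a9@(4,2):0 a10@(5,0):0 a11@(3,1):0 a12@(3,2):0 a13@(4,4):0
t=2: a0@(1,0):1 a1@(4,1):0 a2@(0,0):1 a3@(0,2):1 a4@(5,2):0 a5@(5,3):0 a6@(2,3):0 a7@(1,3):0 a8@(2,1):0 a9@(4,2):0 a10@(5,0):0 a11@(3,1):0 a12@(3,2):0 a13@(4,4):0
t=3: a0@(1,0):1 a1@(4,1):0 a2@(0,0):1 a3@(0,2):0 a4@(5,2):0 a5@(5,3):0 a6@(2,3):0 a7@(1,3):0 a8@(2,1):0 a9@(4,2):0 a10@(5,0):0 a11@(3,1):0 a12@(3,2):0 a13@(4,4):0
t=4: (unchanged — steady state)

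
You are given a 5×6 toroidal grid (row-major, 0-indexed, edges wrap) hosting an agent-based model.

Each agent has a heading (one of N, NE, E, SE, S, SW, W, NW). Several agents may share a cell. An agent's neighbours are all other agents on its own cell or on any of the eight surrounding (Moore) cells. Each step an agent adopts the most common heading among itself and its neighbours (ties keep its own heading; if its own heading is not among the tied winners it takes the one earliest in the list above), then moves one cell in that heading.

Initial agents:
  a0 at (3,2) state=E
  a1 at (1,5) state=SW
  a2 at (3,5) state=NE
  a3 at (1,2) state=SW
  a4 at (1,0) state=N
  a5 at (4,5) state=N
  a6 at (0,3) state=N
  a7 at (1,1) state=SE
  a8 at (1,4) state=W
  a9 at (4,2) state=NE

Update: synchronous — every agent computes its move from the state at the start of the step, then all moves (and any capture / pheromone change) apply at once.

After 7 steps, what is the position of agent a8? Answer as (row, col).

t=1: a0@(3,3):E a1@(2,4):SW a2@(2,0):NE a3@(2,1):SW a4@(0,0):N a5@(3,5):N a6@(4,3):N a7@(2,2):SE a8@(1,3):W a9@(3,3):NE
t=2: a0@(3,4):E a1@(3,3):SW a2@(1,1):NE a3@(3,0):SW a4@(4,0):N a5@(2,5):N a6@(3,3):N a7@(3,3):SE a8@(1,2):W a9@(2,4):NE
t=3: a0@(2,4):N a1@(4,2):SW a2@(0,2):NE a3@(2,0):N a4@(3,0):N a5@(1,5):N a6@(2,3):N a7@(4,4):SE a8@(1,1):W a9@(1,4):N
t=4: a0@(1,4):N a1@(0,1):SW a2@(4,3):NE a3@(1,0):N a4@(2,0):N a5@(0,5):N a6@(1,3):N a7@(0,5):SE a8@(1,0):W a9@(0,4):N
t=5: a0@(0,4):N a1@(1,0):SW a2@(3,4):NE a3@(0,0):N a4@(1,0):N a5@(4,5):N a6@(0,3):N a7@(4,5):N a8@(0,0):N a9@(4,4):N
t=6: a0@(4,4):N a1@(0,0):N a2@(2,4):N a3@(4,0):N a4@(0,0):N a5@(3,5):N a6@(4,3):N a7@(3,5):N a8@(4,0):N a9@(3,4):N
t=7: a0@(3,4):N a1@(4,0):N a2@(1,4):N a3@(3,0):N a4@(4,0):N a5@(2,5):N a6@(3,3):N a7@(2,5):N a8@(3,0):N a9@(2,4):N

(3, 0)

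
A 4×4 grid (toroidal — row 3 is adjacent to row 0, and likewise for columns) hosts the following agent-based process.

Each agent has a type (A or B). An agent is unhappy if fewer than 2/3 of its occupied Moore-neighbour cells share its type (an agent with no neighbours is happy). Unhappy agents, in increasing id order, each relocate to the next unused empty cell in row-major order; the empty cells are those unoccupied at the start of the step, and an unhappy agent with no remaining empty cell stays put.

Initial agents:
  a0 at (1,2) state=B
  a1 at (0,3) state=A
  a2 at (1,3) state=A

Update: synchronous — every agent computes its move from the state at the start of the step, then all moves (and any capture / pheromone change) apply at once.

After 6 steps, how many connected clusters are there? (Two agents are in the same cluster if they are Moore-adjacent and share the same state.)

t=1: a0@(0,0):B a1@(0,1):A a2@(0,2):A
t=2: a0@(0,3):B a1@(1,0):A a2@(0,2):A
t=3: a0@(0,0):B a1@(0,1):A a2@(1,1):A
t=4: a0@(0,2):B a1@(0,3):A a2@(1,0):A
t=5: a0@(0,0):B a1@(0,1):A a2@(1,0):A
t=6: a0@(0,2):B a1@(0,3):A a2@(1,1):A

3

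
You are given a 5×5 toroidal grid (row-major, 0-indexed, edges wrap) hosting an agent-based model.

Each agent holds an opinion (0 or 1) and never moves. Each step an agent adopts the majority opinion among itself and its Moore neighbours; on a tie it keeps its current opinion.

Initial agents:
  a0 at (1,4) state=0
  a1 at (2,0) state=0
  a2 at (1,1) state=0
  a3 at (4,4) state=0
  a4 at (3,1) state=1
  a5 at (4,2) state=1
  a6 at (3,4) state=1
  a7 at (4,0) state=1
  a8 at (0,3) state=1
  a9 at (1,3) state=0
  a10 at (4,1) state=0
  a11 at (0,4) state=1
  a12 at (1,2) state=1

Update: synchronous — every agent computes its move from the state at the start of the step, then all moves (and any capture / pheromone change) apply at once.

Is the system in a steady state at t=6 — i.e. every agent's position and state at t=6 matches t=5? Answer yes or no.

t=1: a0@(1,4):0 a1@(2,0):0 a2@(1,1):0 a3@(4,4):1 a4@(3,1):1 a5@(4,2):1 a6@(3,4):1 a7@(4,0):1 a8@(0,3):1 a9@(1,3):1 a10@(4,1):1 a11@(0,4):1 a12@(1,2):1
t=2: a0@(1,4):1 a1@(2,0):0 a2@(1,1):0 a3@(4,4):1 a4@(3,1):1 a5@(4,2):1 a6@(3,4):1 a7@(4,0):1 a8@(0,3):1 a9@(1,3):1 a10@(4,1):1 a11@(0,4):1 a12@(1,2):1
t=3: a0@(1,4):1 a1@(2,0):1 a2@(1,1):0 a3@(4,4):1 a4@(3,1):1 a5@(4,2):1 a6@(3,4):1 a7@(4,0):1 a8@(0,3):1 a9@(1,3):1 a10@(4,1):1 a11@(0,4):1 a12@(1,2):1
t=4: a0@(1,4):1 a1@(2,0):1 a2@(1,1):1 a3@(4,4):1 a4@(3,1):1 a5@(4,2):1 a6@(3,4):1 a7@(4,0):1 a8@(0,3):1 a9@(1,3):1 a10@(4,1):1 a11@(0,4):1 a12@(1,2):1
t=5: (unchanged — steady state)

yes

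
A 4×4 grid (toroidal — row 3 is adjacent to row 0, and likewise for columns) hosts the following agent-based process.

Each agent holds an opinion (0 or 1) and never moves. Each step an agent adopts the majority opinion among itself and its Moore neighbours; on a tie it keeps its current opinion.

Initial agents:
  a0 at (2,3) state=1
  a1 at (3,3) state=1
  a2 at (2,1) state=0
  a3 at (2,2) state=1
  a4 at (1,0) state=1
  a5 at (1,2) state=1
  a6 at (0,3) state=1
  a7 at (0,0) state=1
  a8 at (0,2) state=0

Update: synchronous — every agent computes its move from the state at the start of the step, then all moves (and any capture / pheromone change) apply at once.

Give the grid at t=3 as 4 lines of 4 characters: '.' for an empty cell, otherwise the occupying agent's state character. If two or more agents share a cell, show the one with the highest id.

1.11
1.1.
.111
...1

t=1: a0@(2,3):1 a1@(3,3):1 a2@(2,1):1 a3@(2,2):1 a4@(1,0):1 a5@(1,2):1 a6@(0,3):1 a7@(0,0):1 a8@(0,2):1
t=2: (unchanged — steady state)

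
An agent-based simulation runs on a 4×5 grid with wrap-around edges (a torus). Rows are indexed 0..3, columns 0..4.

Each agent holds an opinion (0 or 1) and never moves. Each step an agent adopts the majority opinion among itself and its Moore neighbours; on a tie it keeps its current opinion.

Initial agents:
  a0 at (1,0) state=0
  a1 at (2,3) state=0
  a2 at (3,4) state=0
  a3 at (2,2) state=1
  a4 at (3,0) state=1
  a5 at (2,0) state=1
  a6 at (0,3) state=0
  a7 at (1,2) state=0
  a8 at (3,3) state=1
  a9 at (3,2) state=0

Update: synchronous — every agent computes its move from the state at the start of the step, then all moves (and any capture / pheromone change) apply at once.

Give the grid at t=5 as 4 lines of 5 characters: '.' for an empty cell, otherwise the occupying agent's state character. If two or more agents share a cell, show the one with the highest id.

...0.
0.0..
1.00.
1.000

t=1: a0@(1,0):0 a1@(2,3):0 a2@(3,4):0 a3@(2,2):0 a4@(3,0):1 a5@(2,0):1 a6@(0,3):0 a7@(1,2):0 a8@(3,3):0 a9@(3,2):0
t=2: (unchanged — steady state)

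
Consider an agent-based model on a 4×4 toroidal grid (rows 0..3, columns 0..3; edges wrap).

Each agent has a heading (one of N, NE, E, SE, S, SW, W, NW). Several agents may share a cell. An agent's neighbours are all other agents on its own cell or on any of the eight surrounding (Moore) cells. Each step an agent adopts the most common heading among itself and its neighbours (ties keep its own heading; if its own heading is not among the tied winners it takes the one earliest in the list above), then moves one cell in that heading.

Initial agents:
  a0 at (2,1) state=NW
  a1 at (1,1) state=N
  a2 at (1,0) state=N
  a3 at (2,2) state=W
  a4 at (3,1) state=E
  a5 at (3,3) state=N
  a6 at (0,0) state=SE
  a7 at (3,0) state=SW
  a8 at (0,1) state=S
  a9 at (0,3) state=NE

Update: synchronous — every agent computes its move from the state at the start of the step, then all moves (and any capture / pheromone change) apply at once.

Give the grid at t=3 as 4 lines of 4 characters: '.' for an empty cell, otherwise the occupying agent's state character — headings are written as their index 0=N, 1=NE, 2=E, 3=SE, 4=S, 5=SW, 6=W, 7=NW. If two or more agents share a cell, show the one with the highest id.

t=1: a0@(1,1):N a1@(0,1):N a2@(0,0):N a3@(1,2):N a4@(3,2):E a5@(2,3):N a6@(3,0):N a7@(0,3):SW a8@(3,1):N a9@(3,3):N
t=2: a0@(0,1):N a1@(3,1):N a2@(3,0):N a3@(0,2):N a4@(2,2):N a5@(1,3):N a6@(2,0):N a7@(3,3):N a8@(2,1):N a9@(2,3):N
t=3: a0@(3,1):N a1@(2,1):N a2@(2,0):N a3@(3,2):N a4@(1,2):N a5@(0,3):N a6@(1,0):N a7@(2,3):N a8@(1,1):N a9@(1,3):N

...0
0000
00.0
.00.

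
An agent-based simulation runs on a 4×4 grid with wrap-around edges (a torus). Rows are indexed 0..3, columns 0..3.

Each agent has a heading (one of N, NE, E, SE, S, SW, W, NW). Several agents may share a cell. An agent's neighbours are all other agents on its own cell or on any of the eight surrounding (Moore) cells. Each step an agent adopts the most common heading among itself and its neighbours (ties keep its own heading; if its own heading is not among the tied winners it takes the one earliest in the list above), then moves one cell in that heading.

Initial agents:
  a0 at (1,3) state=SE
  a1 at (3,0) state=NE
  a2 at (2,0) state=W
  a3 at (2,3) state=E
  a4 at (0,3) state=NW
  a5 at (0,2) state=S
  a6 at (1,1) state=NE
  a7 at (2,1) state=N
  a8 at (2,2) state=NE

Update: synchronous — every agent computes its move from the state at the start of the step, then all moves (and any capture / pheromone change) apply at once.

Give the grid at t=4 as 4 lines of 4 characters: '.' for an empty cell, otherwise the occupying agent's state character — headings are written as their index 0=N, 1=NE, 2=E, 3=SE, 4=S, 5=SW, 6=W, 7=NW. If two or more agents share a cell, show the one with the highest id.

.1..
.1..
1111
1..1

t=1: a0@(2,0):SE a1@(2,1):NE a2@(1,1):NE a3@(1,0):NE a4@(3,2):NW a5@(1,2):S a6@(0,2):NE a7@(1,2):NE a8@(1,3):NE
t=2: a0@(1,1):NE a1@(1,2):NE a2@(0,2):NE a3@(0,1):NE a4@(2,3):NE a5@(0,3):NE a6@(3,3):NE a7@(0,3):NE a8@(0,0):NE
t=3: a0@(0,2):NE a1@(0,3):NE a2@(3,3):NE a3@(3,2):NE a4@(1,0):NE a5@(3,0):NE a6@(2,0):NE a7@(3,0):NE a8@(3,1):NE
t=4: a0@(3,3):NE a1@(3,0):NE a2@(2,0):NE a3@(2,3):NE a4@(0,1):NE a5@(2,1):NE a6@(1,1):NE a7@(2,1):NE a8@(2,2):NE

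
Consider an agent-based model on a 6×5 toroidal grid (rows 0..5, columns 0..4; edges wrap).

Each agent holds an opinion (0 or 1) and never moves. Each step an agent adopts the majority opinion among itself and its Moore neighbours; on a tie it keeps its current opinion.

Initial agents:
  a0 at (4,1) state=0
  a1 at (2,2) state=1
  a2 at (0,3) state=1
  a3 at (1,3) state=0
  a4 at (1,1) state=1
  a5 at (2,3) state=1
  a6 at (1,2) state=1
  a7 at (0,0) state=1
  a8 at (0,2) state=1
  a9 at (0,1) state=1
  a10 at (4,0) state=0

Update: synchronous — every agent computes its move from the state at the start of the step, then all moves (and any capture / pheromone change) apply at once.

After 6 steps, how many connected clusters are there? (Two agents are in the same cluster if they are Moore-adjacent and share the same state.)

t=1: a0@(4,1):0 a1@(2,2):1 a2@(0,3):1 a3@(1,3):1 a4@(1,1):1 a5@(2,3):1 a6@(1,2):1 a7@(0,0):1 a8@(0,2):1 a9@(0,1):1 a10@(4,0):0
t=2: (unchanged — steady state)

2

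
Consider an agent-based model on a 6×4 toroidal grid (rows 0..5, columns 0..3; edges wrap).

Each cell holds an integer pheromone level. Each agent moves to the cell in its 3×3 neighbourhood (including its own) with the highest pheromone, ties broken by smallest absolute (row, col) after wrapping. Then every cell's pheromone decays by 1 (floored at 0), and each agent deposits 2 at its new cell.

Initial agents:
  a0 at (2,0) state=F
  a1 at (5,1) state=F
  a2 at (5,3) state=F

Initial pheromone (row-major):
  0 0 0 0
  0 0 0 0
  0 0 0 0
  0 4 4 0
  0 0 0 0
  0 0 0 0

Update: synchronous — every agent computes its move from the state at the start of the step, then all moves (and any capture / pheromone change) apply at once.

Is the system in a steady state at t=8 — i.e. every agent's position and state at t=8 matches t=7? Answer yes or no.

yes

t=1: a0@(3,1) a1@(0,0) a2@(0,0) | pheromone: 4 0 0 0 / 0 0 0 0 / 0 0 0 0 / 0 5 3 0 / 0 0 0 0 / 0 0 0 0
t=2: a0@(3,1) a1@(0,0) a2@(0,0) | pheromone: 7 0 0 0 / 0 0 0 0 / 0 0 0 0 / 0 6 2 0 / 0 0 0 0 / 0 0 0 0
t=3: a0@(3,1) a1@(0,0) a2@(0,0) | pheromone: 10 0 0 0 / 0 0 0 0 / 0 0 0 0 / 0 7 1 0 / 0 0 0 0 / 0 0 0 0
t=4: a0@(3,1) a1@(0,0) a2@(0,0) | pheromone: 13 0 0 0 / 0 0 0 0 / 0 0 0 0 / 0 8 0 0 / 0 0 0 0 / 0 0 0 0
t=5: a0@(3,1) a1@(0,0) a2@(0,0) | pheromone: 16 0 0 0 / 0 0 0 0 / 0 0 0 0 / 0 9 0 0 / 0 0 0 0 / 0 0 0 0
t=6: a0@(3,1) a1@(0,0) a2@(0,0) | pheromone: 19 0 0 0 / 0 0 0 0 / 0 0 0 0 / 0 10 0 0 / 0 0 0 0 / 0 0 0 0
t=7: a0@(3,1) a1@(0,0) a2@(0,0) | pheromone: 22 0 0 0 / 0 0 0 0 / 0 0 0 0 / 0 11 0 0 / 0 0 0 0 / 0 0 0 0
t=8: a0@(3,1) a1@(0,0) a2@(0,0) | pheromone: 25 0 0 0 / 0 0 0 0 / 0 0 0 0 / 0 12 0 0 / 0 0 0 0 / 0 0 0 0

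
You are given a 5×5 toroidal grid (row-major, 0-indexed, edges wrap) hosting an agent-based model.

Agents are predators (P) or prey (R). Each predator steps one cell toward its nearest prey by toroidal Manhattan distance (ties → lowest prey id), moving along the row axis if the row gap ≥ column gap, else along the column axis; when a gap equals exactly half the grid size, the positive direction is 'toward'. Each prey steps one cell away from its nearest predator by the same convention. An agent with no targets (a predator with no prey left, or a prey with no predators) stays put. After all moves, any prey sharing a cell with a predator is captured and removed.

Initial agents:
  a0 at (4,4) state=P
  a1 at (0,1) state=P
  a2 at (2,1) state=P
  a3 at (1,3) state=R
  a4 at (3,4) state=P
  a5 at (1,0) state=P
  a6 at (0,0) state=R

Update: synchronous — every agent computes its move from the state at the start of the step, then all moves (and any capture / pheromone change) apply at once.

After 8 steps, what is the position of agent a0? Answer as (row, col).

t=1: a0@(0,4):P a1@(0,0):P a2@(2,2):P a3@(1,2):R a4@(2,4):P a5@(0,0):P
t=2: a0@(0,3):P a1@(0,1):P a2@(1,2):P a3@(0,2):R a4@(2,3):P a5@(0,1):P
t=3: a0@(0,2):P a1@(0,2):P a2@(0,2):P a3@(0,1):R a4@(1,3):P a5@(0,2):P
t=4: a0@(0,1):P a1@(0,1):P a2@(0,1):P a3@(0,0):R a4@(1,2):P a5@(0,1):P
t=5: a0@(0,0):P a1@(0,0):P a2@(0,0):P a3@(0,4):R a4@(1,1):P a5@(0,0):P
t=6: a0@(0,4):P a1@(0,4):P a2@(0,4):P a3@(0,3):R a4@(1,0):P a5@(0,4):P
t=7: a0@(0,3):P a1@(0,3):P a2@(0,3):P a3@(0,2):R a4@(1,4):P a5@(0,3):P
t=8: a0@(0,2):P a1@(0,2):P a2@(0,2):P a3@(0,1):R a4@(1,3):P a5@(0,2):P

(0, 2)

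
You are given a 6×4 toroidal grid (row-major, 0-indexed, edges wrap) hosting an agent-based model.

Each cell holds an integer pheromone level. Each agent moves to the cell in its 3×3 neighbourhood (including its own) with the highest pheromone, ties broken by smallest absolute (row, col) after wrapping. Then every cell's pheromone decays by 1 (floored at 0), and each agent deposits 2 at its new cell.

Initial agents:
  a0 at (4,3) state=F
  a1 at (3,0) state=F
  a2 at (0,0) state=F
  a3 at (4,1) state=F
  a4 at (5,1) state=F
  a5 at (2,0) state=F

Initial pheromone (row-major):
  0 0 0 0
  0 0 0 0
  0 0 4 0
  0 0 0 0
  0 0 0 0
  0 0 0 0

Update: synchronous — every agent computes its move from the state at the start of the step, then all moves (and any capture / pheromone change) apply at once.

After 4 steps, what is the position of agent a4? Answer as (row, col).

(0, 0)

t=1: a0@(3,0) a1@(2,0) a2@(0,0) a3@(3,0) a4@(0,0) a5@(1,0) | pheromone: 4 0 0 0 / 2 0 0 0 / 2 0 3 0 / 4 0 0 0 / 0 0 0 0 / 0 0 0 0
t=2: a0@(3,0) a1@(3,0) a2@(0,0) a3@(3,0) a4@(0,0) a5@(0,0) | pheromone: 9 0 0 0 / 1 0 0 0 / 1 0 2 0 / 9 0 0 0 / 0 0 0 0 / 0 0 0 0
t=3: a0@(3,0) a1@(3,0) a2@(0,0) a3@(3,0) a4@(0,0) a5@(0,0) | pheromone: 14 0 0 0 / 0 0 0 0 / 0 0 1 0 / 14 0 0 0 / 0 0 0 0 / 0 0 0 0
t=4: a0@(3,0) a1@(3,0) a2@(0,0) a3@(3,0) a4@(0,0) a5@(0,0) | pheromone: 19 0 0 0 / 0 0 0 0 / 0 0 0 0 / 19 0 0 0 / 0 0 0 0 / 0 0 0 0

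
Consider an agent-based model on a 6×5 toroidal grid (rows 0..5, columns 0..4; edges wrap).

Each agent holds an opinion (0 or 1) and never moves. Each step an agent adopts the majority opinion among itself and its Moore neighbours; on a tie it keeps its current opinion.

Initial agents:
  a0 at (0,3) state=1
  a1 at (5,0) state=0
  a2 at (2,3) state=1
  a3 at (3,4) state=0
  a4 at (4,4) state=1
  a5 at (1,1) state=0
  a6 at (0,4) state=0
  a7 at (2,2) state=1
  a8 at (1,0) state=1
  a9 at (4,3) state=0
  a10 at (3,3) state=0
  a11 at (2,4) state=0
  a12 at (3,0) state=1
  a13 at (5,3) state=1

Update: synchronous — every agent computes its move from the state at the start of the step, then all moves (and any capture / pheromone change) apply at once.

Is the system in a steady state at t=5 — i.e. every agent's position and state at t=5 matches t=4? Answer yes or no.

yes

t=1: a0@(0,3):1 a1@(5,0):0 a2@(2,3):0 a3@(3,4):0 a4@(4,4):0 a5@(1,1):1 a6@(0,4):1 a7@(2,2):1 a8@(1,0):0 a9@(4,3):0 a10@(3,3):0 a11@(2,4):0 a12@(3,0):1 a13@(5,3):1
t=2: a0@(0,3):1 a1@(5,0):0 a2@(2,3):0 a3@(3,4):0 a4@(4,4):0 a5@(1,1):1 a6@(0,4):1 a7@(2,2):1 a8@(1,0):0 a9@(4,3):0 a10@(3,3):0 a11@(2,4):0 a12@(3,0):0 a13@(5,3):1
t=3: (unchanged — steady state)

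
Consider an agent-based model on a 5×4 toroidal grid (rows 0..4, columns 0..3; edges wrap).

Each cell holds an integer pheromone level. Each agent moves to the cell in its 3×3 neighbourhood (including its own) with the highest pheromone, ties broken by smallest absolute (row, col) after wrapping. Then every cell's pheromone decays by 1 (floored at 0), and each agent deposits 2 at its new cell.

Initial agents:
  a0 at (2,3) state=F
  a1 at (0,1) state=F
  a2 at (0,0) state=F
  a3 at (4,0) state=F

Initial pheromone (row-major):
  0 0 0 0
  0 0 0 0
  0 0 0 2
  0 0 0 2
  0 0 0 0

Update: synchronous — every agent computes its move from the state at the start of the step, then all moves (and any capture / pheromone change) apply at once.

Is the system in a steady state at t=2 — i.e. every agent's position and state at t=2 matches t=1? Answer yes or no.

t=1: a0@(2,3) a1@(0,0) a2@(0,0) a3@(3,3) | pheromone: 4 0 0 0 / 0 0 0 0 / 0 0 0 3 / 0 0 0 3 / 0 0 0 0
t=2: a0@(2,3) a1@(0,0) a2@(0,0) a3@(2,3) | pheromone: 7 0 0 0 / 0 0 0 0 / 0 0 0 6 / 0 0 0 2 / 0 0 0 0

no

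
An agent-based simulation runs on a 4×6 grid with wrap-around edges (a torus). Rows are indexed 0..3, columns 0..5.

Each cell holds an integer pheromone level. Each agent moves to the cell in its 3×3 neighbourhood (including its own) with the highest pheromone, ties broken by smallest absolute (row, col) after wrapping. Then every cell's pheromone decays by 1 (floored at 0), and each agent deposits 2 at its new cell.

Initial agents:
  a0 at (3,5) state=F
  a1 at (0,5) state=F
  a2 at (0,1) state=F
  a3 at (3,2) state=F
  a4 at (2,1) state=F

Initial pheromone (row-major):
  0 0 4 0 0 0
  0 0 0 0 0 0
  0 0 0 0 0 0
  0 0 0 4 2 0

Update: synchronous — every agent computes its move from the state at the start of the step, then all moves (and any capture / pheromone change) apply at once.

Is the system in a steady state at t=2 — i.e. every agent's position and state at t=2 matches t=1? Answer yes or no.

t=1: a0@(3,4) a1@(3,4) a2@(0,2) a3@(0,2) a4@(1,0) | pheromone: 0 0 7 0 0 0 / 2 0 0 0 0 0 / 0 0 0 0 0 0 / 0 0 0 3 5 0
t=2: a0@(3,4) a1@(3,4) a2@(0,2) a3@(0,2) a4@(1,0) | pheromone: 0 0 10 0 0 0 / 3 0 0 0 0 0 / 0 0 0 0 0 0 / 0 0 0 2 8 0

yes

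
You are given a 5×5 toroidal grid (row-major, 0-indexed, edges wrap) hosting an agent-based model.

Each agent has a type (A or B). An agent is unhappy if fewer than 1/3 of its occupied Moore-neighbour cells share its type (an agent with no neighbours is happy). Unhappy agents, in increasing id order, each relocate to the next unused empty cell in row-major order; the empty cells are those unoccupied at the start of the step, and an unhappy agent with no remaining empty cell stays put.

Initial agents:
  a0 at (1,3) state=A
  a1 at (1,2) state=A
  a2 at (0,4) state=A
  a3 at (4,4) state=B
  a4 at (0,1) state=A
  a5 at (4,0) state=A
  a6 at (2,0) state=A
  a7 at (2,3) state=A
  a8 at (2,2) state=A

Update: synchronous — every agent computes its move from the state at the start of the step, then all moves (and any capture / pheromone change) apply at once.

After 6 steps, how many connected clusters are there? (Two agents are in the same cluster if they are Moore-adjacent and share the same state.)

3

t=1: a0@(1,3):A a1@(1,2):A a2@(0,4):A a3@(0,0):B a4@(0,1):A a5@(4,0):A a6@(2,0):A a7@(2,3):A a8@(2,2):A
t=2: a0@(1,3):A a1@(1,2):A a2@(0,4):A a3@(0,2):B a4@(0,1):A a5@(4,0):A a6@(2,0):A a7@(2,3):A a8@(2,2):A
t=3: a0@(1,3):A a1@(1,2):A a2@(0,4):A a3@(0,0):B a4@(0,1):A a5@(4,0):A a6@(2,0):A a7@(2,3):A a8@(2,2):A
t=4: a0@(1,3):A a1@(1,2):A a2@(0,4):A a3@(0,2):B a4@(0,1):A a5@(4,0):A a6@(2,0):A a7@(2,3):A a8@(2,2):A
t=5: a0@(1,3):A a1@(1,2):A a2@(0,4):A a3@(0,0):B a4@(0,1):A a5@(4,0):A a6@(2,0):A a7@(2,3):A a8@(2,2):A
t=6: a0@(1,3):A a1@(1,2):A a2@(0,4):A a3@(0,2):B a4@(0,1):A a5@(4,0):A a6@(2,0):A a7@(2,3):A a8@(2,2):A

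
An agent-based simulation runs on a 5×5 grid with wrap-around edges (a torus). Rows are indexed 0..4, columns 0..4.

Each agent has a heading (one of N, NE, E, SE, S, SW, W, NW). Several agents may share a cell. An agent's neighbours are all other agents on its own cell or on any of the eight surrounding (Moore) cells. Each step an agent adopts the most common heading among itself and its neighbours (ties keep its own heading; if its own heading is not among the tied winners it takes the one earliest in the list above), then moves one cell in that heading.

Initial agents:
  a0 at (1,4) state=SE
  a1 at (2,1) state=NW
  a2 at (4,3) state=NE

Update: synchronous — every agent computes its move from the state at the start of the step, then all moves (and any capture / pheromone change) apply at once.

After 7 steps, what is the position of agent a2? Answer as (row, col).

t=1: a0@(2,0):SE a1@(1,0):NW a2@(3,4):NE
t=2: a0@(3,1):SE a1@(0,4):NW a2@(2,0):NE
t=3: a0@(4,2):SE a1@(4,3):NW a2@(1,1):NE
t=4: a0@(0,3):SE a1@(3,2):NW a2@(0,2):NE
t=5: a0@(1,4):SE a1@(2,1):NW a2@(4,3):NE
t=6: a0@(2,0):SE a1@(1,0):NW a2@(3,4):NE
t=7: a0@(3,1):SE a1@(0,4):NW a2@(2,0):NE

(2, 0)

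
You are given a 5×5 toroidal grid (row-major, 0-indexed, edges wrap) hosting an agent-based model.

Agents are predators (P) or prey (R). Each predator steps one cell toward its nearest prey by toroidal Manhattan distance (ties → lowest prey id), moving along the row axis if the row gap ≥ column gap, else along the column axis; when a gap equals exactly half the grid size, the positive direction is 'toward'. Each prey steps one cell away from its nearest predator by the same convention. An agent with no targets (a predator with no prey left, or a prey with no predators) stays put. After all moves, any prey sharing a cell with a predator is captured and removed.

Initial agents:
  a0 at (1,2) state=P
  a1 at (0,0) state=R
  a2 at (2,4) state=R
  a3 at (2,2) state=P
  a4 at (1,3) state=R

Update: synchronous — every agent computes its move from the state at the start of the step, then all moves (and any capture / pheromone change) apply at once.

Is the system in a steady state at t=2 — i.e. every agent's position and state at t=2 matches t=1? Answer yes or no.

t=1: a0@(1,3):P a1@(0,4):R a2@(2,0):R a3@(2,3):P a4@(1,4):R
t=2: a0@(1,4):P a1@(4,4):R a2@(2,1):R a3@(2,4):P a4@(1,0):R

no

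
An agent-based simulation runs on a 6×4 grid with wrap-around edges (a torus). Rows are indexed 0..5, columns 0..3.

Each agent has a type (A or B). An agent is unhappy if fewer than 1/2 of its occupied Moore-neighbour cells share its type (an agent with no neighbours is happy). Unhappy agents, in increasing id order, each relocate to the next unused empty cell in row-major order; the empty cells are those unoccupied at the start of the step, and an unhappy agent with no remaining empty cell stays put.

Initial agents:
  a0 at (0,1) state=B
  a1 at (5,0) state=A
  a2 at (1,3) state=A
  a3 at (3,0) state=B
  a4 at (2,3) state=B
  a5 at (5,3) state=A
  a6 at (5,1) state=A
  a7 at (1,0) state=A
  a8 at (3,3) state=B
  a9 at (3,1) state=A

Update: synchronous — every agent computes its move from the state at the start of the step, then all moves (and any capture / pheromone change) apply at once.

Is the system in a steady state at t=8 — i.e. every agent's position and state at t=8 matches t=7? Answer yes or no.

t=1: a0@(0,0):B a1@(5,0):A a2@(1,3):A a3@(3,0):B a4@(2,3):B a5@(5,3):A a6@(5,1):A a7@(0,2):A a8@(3,3):B a9@(0,3):A
t=2: a0@(0,1):B a1@(5,0):A a2@(1,3):A a3@(3,0):B a4@(2,3):B a5@(5,3):A a6@(5,1):A a7@(0,2):A a8@(3,3):B a9@(0,3):A
t=3: a0@(0,0):B a1@(5,0):A a2@(1,3):A a3@(3,0):B a4@(2,3):B a5@(5,3):A a6@(5,1):A a7@(0,2):A a8@(3,3):B a9@(0,3):A
t=4: a0@(0,1):B a1@(5,0):A a2@(1,3):A a3@(3,0):B a4@(2,3):B a5@(5,3):A a6@(5,1):A a7@(0,2):A a8@(3,3):B a9@(0,3):A
t=5: a0@(0,0):B a1@(5,0):A a2@(1,3):A a3@(3,0):B a4@(2,3):B a5@(5,3):A a6@(5,1):A a7@(0,2):A a8@(3,3):B a9@(0,3):A
t=6: a0@(0,1):B a1@(5,0):A a2@(1,3):A a3@(3,0):B a4@(2,3):B a5@(5,3):A a6@(5,1):A a7@(0,2):A a8@(3,3):B a9@(0,3):A
t=7: a0@(0,0):B a1@(5,0):A a2@(1,3):A a3@(3,0):B a4@(2,3):B a5@(5,3):A a6@(5,1):A a7@(0,2):A a8@(3,3):B a9@(0,3):A
t=8: a0@(0,1):B a1@(5,0):A a2@(1,3):A a3@(3,0):B a4@(2,3):B a5@(5,3):A a6@(5,1):A a7@(0,2):A a8@(3,3):B a9@(0,3):A

no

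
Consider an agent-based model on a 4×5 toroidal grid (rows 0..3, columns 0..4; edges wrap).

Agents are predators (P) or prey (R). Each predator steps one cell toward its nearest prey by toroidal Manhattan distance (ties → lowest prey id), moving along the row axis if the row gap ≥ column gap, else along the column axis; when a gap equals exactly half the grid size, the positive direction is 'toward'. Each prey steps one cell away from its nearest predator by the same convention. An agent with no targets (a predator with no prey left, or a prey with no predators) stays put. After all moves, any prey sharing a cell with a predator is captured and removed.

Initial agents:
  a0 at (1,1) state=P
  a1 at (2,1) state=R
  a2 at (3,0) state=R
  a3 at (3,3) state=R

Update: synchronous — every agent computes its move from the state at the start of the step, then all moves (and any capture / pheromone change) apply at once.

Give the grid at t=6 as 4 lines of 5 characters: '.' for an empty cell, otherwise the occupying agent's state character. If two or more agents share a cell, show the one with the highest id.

t=1: a0@(2,1):P a1@(3,1):R a2@(2,0):R a3@(2,3):R
t=2: a0@(3,1):P a1@(0,1):R a2@(2,4):R a3@(2,4):R
t=3: a0@(0,1):P a1@(1,1):R a2@(2,3):R a3@(2,3):R
t=4: a0@(1,1):P a1@(2,1):R a2@(1,3):R a3@(1,3):R
t=5: a0@(2,1):P a1@(3,1):R a2@(1,4):R a3@(1,4):R
t=6: a0@(3,1):P a1@(0,1):R a2@(1,3):R a3@(1,3):R

.R...
...R.
.....
.P...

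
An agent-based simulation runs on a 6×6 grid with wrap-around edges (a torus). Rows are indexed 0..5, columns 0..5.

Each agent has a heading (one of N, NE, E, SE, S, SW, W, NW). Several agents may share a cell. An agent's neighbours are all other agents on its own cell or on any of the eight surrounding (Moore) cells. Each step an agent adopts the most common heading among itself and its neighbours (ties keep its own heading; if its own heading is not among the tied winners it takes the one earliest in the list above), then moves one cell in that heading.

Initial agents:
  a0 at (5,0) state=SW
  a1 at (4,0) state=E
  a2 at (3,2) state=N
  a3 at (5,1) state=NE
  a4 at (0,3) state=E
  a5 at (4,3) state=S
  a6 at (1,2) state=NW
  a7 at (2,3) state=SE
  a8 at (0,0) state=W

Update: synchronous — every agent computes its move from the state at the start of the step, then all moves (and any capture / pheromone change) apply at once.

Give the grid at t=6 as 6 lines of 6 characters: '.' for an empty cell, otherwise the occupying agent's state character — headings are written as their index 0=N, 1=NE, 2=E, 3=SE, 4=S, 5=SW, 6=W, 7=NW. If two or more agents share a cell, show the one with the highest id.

t=1: a0@(0,5):SW a1@(4,1):E a2@(2,2):N a3@(4,2):NE a4@(0,4):E a5@(5,3):S a6@(0,1):NW a7@(3,4):SE a8@(0,5):W
t=2: a0@(1,4):SW a1@(4,2):E a2@(1,2):N a3@(3,3):NE a4@(0,5):E a5@(0,3):S a6@(5,0):NW a7@(4,5):SE a8@(0,4):W
t=3: a0@(2,3):SW a1@(4,3):E a2@(0,2):N a3@(2,4):NE a4@(0,0):E a5@(1,3):S a6@(4,5):NW a7@(5,0):SE a8@(0,3):W
t=4: a0@(3,2):SW a1@(4,4):E a2@(5,2):N a3@(1,5):NE a4@(0,1):E a5@(2,3):S a6@(3,4):NW a7@(0,1):SE a8@(0,2):W
t=5: a0@(4,1):SW a1@(4,5):E a2@(4,2):N a3@(0,0):NE a4@(0,2):E a5@(3,3):S a6@(2,3):NW a7@(1,2):SE a8@(0,1):W
t=6: a0@(5,0):SW a1@(4,0):E a2@(3,2):N a3@(5,1):NE a4@(0,3):E a5@(4,3):S a6@(1,2):NW a7@(2,3):SE a8@(0,0):W

6..2..
..7...
...3..
..0...
2..4..
51....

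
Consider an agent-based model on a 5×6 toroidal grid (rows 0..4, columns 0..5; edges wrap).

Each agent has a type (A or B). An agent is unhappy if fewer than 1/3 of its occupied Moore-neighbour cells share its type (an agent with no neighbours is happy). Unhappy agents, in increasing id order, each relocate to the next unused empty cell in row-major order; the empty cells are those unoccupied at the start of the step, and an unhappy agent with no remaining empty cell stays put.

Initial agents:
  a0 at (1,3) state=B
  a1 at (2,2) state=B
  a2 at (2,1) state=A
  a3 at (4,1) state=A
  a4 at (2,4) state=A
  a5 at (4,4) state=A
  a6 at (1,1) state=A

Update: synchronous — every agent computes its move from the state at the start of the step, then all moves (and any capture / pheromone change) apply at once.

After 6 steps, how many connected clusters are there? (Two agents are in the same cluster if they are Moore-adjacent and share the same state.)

3

t=1: a0@(1,3):B a1@(2,2):B a2@(2,1):A a3@(4,1):A a4@(0,0):A a5@(4,4):A a6@(1,1):A
t=2: (unchanged — steady state)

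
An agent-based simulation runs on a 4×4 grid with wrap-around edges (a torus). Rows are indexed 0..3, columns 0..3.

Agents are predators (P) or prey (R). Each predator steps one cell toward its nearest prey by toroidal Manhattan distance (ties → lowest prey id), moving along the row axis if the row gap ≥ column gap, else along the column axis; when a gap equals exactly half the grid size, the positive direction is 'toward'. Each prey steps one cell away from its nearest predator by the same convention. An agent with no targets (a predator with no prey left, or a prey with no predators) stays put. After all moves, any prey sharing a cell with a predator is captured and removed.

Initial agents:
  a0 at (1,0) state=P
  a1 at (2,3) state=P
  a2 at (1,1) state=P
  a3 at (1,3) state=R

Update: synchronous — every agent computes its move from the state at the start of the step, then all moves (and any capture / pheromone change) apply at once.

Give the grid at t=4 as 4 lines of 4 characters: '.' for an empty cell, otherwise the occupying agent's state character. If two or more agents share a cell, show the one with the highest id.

....
..PP
....
....

t=1: a0@(1,3):P a1@(1,3):P a2@(1,2):P
t=2: (unchanged — steady state)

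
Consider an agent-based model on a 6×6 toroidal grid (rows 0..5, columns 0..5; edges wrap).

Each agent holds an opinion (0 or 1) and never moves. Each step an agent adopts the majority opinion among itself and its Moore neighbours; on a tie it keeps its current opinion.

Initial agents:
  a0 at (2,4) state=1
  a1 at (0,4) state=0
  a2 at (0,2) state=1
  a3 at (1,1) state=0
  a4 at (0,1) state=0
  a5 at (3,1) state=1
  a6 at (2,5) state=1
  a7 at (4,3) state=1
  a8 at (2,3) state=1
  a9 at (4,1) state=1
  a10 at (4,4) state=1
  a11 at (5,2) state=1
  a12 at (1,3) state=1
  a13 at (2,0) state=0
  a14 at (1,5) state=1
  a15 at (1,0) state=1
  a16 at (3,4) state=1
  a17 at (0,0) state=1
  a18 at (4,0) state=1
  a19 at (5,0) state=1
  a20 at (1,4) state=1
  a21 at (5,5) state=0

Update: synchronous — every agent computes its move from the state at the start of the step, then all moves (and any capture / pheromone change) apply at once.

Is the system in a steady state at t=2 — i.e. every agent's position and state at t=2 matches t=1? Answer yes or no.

t=1: a0@(2,4):1 a1@(0,4):1 a2@(0,2):1 a3@(1,1):0 a4@(0,1):1 a5@(3,1):1 a6@(2,5):1 a7@(4,3):1 a8@(2,3):1 a9@(4,1):1 a10@(4,4):1 a11@(5,2):1 a12@(1,3):1 a13@(2,0):1 a14@(1,5):1 a15@(1,0):1 a16@(3,4):1 a17@(0,0):1 a18@(4,0):1 a19@(5,0):1 a20@(1,4):1 a21@(5,5):1
t=2: a0@(2,4):1 a1@(0,4):1 a2@(0,2):1 a3@(1,1):1 a4@(0,1):1 a5@(3,1):1 a6@(2,5):1 a7@(4,3):1 a8@(2,3):1 a9@(4,1):1 a10@(4,4):1 a11@(5,2):1 a12@(1,3):1 a13@(2,0):1 a14@(1,5):1 a15@(1,0):1 a16@(3,4):1 a17@(0,0):1 a18@(4,0):1 a19@(5,0):1 a20@(1,4):1 a21@(5,5):1

no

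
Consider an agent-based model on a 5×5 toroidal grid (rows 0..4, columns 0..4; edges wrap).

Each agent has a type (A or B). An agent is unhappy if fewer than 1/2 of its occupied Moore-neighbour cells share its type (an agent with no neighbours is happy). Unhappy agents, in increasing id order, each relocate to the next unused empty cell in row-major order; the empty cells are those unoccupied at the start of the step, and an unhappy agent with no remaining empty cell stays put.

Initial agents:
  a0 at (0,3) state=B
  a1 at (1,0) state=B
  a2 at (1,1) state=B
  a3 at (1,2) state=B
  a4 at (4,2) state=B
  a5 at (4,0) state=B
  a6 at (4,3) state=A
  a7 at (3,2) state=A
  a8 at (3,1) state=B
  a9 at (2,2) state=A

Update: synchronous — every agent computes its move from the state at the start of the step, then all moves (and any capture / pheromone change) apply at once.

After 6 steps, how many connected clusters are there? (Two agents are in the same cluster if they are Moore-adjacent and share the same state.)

t=1: a0@(0,3):B a1@(1,0):B a2@(1,1):B a3@(1,2):B a4@(4,2):B a5@(4,0):B a6@(0,0):A a7@(3,2):A a8@(3,1):B a9@(0,1):A
t=2: a0@(0,3):B a1@(0,2):B a2@(1,1):B a3@(1,2):B a4@(4,2):B a5@(0,4):B a6@(1,3):A a7@(1,4):A a8@(3,1):B a9@(2,0):A
t=3: a0@(0,3):B a1@(0,2):B a2@(1,1):B a3@(1,2):B a4@(4,2):B a5@(0,0):B a6@(0,1):A a7@(1,4):A a8@(3,1):B a9@(1,0):A
t=4: a0@(0,3):B a1@(0,2):B a2@(1,1):B a3@(1,2):B a4@(4,2):B a5@(0,4):B a6@(1,3):A a7@(2,0):A a8@(3,1):B a9@(1,0):A
t=5: a0@(0,3):B a1@(0,2):B a2@(1,1):B a3@(1,2):B a4@(4,2):B a5@(0,0):B a6@(0,1):A a7@(1,4):A a8@(3,1):B a9@(2,1):A
t=6: a0@(0,3):B a1@(0,2):B a2@(1,1):B a3@(1,2):B a4@(4,2):B a5@(0,4):B a6@(1,0):A a7@(1,3):A a8@(3,1):B a9@(2,0):A

3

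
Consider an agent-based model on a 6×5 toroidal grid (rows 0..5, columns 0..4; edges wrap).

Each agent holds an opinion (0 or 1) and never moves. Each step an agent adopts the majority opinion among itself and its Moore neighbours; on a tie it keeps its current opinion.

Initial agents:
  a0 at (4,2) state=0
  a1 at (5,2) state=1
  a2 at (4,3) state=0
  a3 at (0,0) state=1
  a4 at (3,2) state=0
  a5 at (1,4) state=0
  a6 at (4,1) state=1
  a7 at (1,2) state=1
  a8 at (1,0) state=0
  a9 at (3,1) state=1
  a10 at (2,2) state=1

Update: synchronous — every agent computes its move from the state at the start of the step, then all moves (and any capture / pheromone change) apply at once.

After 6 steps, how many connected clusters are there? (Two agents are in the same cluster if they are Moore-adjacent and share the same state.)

t=1: a0@(4,2):0 a1@(5,2):1 a2@(4,3):0 a3@(0,0):0 a4@(3,2):0 a5@(1,4):0 a6@(4,1):1 a7@(1,2):1 a8@(1,0):0 a9@(3,1):1 a10@(2,2):1
t=2: (unchanged — steady state)

3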